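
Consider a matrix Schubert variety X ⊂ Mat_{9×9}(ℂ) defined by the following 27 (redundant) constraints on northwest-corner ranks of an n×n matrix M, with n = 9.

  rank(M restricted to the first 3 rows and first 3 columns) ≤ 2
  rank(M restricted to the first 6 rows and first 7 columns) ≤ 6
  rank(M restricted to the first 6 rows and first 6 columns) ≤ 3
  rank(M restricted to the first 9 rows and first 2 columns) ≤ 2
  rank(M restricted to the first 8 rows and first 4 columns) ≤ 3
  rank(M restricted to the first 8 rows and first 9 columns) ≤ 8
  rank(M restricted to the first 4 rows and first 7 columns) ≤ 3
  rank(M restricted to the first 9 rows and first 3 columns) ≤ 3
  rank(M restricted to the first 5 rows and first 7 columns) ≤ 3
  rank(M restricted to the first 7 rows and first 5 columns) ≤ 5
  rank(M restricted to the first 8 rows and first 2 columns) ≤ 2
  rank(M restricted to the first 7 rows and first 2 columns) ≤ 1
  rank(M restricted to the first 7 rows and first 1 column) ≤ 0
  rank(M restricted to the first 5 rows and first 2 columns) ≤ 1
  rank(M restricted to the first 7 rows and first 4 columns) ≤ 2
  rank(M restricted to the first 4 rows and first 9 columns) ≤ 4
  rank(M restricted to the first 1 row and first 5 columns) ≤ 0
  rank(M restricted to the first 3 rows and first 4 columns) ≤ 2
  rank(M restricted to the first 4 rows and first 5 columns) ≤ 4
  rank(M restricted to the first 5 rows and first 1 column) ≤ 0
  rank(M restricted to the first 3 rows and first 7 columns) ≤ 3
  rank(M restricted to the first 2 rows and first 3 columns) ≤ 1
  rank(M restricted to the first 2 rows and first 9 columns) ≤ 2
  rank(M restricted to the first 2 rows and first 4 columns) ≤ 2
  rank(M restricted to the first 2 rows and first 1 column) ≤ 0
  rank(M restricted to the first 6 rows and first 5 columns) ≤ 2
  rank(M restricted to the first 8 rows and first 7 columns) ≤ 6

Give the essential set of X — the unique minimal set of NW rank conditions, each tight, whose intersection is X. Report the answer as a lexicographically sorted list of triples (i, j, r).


The tightest implied rank at each (i,j), from the 27 conditions:

  i=1: 0 | 0 | 0 | 0 | 0 | 1 | 1 | 1 | 1
  i=2: 0 | 1 | 1 | 1 | 1 | 2 | 2 | 2 | 2
  i=3: 0 | 1 | 2 | 2 | 2 | 3 | 3 | 3 | 3
  i=4: 0 | 1 | 2 | 2 | 2 | 3 | 3 | 4 | 4
  i=5: 0 | 1 | 2 | 2 | 2 | 3 | 3 | 4 | 5
  i=6: 0 | 1 | 2 | 2 | 2 | 3 | 4 | 5 | 6
  i=7: 0 | 1 | 2 | 2 | 3 | 4 | 5 | 6 | 7
  i=8: 1 | 2 | 3 | 3 | 4 | 5 | 6 | 7 | 8
  i=9: 1 | 2 | 3 | 4 | 5 | 6 | 7 | 8 | 9

reading off 1-entries of Δ²R: w = (6, 2, 3, 8, 9, 7, 5, 1, 4).

|D(w)|=20, |Ess(w)|=5:

[(1, 5, 0), (5, 7, 3), (6, 5, 2), (7, 1, 0), (7, 4, 2)]


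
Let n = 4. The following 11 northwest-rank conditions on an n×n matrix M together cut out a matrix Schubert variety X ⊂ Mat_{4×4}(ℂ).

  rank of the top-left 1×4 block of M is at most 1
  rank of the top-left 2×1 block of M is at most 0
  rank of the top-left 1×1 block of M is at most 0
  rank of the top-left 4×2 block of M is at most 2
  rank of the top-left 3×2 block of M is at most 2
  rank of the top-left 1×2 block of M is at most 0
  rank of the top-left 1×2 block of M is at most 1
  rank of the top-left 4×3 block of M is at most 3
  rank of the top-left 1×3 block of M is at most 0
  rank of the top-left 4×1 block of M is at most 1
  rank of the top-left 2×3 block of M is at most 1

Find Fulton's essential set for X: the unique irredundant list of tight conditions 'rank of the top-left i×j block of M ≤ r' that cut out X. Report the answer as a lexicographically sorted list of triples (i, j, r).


Computing R[i][j] = min implied NW-rank bound (n=4, 11 conditions):

  0 | 0 | 0 | 1
  0 | 1 | 1 | 2
  1 | 2 | 2 | 3
  1 | 2 | 3 | 4

giving w = (4, 2, 1, 3) via Δ²R.

Fulton essential set (2 of the 4 Rothe cells):

[(1, 3, 0), (2, 1, 0)]


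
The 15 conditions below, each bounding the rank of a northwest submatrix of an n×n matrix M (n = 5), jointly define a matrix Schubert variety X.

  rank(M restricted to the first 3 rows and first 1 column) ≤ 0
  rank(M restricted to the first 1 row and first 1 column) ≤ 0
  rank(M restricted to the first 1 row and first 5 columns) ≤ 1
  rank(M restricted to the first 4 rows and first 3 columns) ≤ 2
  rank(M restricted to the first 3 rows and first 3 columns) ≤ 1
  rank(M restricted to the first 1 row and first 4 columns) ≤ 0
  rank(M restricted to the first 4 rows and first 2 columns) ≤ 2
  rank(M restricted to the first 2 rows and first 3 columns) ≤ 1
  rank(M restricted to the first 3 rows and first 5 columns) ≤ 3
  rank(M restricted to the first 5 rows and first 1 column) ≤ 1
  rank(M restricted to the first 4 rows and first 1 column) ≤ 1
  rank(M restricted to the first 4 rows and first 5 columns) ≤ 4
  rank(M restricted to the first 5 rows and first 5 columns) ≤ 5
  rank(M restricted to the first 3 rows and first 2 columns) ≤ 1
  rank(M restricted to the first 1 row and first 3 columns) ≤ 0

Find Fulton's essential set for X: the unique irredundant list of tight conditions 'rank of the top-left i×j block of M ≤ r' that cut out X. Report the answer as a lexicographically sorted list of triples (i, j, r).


Reconstructing r_w from the 15 given conditions:

  row 1: 0  0  0  0  1
  row 2: 0  1  1  1  2
  row 3: 0  1  1  2  3
  row 4: 1  2  2  3  4
  row 5: 1  2  3  4  5

so w = (5, 2, 4, 1, 3).

ℓ(w)=7; the 3 essential cells (i,j,r):

[(1, 4, 0), (3, 1, 0), (3, 3, 1)]


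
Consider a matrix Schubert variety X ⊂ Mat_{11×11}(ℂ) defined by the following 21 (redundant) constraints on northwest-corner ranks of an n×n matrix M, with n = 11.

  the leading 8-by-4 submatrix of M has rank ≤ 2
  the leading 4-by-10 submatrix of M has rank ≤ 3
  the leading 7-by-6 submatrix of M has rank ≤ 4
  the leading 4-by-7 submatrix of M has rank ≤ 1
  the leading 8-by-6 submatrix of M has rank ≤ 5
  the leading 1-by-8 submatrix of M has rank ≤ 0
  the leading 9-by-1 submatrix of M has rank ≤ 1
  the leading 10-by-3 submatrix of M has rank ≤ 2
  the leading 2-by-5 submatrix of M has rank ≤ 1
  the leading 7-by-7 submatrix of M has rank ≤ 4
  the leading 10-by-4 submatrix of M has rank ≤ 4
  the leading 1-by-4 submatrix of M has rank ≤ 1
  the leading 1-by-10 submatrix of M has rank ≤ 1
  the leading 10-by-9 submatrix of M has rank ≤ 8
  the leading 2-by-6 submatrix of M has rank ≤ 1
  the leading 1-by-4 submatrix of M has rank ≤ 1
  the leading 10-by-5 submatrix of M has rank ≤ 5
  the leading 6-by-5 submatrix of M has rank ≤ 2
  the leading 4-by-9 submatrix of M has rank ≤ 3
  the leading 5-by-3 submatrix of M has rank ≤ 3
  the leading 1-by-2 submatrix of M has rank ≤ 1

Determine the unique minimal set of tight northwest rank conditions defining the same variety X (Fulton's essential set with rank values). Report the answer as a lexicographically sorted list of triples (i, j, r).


Rank table r_w(11×11) implied by the 21 constraints:

  row 1: 0 | 0 | 0 | 0 | 0 | 0 | 0 | 0 | 1 | 1 | 1
  row 2: 1 | 1 | 1 | 1 | 1 | 1 | 1 | 1 | 2 | 2 | 2
  row 3: 1 | 1 | 1 | 1 | 1 | 1 | 1 | 2 | 3 | 3 | 3
  row 4: 1 | 1 | 1 | 1 | 1 | 1 | 1 | 2 | 3 | 3 | 4
  row 5: 1 | 2 | 2 | 2 | 2 | 2 | 2 | 3 | 4 | 4 | 5
  row 6: 1 | 2 | 2 | 2 | 2 | 3 | 3 | 4 | 5 | 5 | 6
  row 7: 1 | 2 | 2 | 2 | 3 | 4 | 4 | 5 | 6 | 6 | 7
  row 8: 1 | 2 | 2 | 2 | 3 | 4 | 5 | 6 | 7 | 7 | 8
  row 9: 1 | 2 | 2 | 3 | 4 | 5 | 6 | 7 | 8 | 8 | 9
  row 10: 1 | 2 | 2 | 3 | 4 | 5 | 6 | 7 | 8 | 9 | 10
  row 11: 1 | 2 | 3 | 4 | 5 | 6 | 7 | 8 | 9 | 10 | 11

second differences of R give the permutation w = (9, 1, 8, 11, 2, 6, 5, 7, 4, 10, 3).

ℓ(w)=30; the 6 essential cells (i,j,r):

[(1, 8, 0), (4, 7, 1), (4, 10, 3), (6, 5, 2), (8, 4, 2), (10, 3, 2)]


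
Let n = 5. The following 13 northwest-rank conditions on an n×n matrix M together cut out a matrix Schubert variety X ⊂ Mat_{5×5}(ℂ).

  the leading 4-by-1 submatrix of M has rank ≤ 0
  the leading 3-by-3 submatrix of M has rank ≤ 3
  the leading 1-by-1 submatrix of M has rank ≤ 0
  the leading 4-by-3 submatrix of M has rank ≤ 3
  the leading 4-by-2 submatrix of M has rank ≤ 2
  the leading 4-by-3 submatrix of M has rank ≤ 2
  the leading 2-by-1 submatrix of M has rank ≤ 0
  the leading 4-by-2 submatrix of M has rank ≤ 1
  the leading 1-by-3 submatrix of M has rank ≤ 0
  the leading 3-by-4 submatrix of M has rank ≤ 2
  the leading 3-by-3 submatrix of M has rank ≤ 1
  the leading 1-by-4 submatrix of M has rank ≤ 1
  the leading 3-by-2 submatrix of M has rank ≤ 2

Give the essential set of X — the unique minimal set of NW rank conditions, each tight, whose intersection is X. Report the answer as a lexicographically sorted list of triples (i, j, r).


Rank table r_w(5×5) implied by the 13 constraints:

  0 0 0 1 1
  0 1 1 2 2
  0 1 1 2 3
  0 1 2 3 4
  1 2 3 4 5

second differences of R give the permutation w = (4, 2, 5, 3, 1).

D(w) has 7 cells with 3 SE-corners; essential set:

[(1, 3, 0), (3, 3, 1), (4, 1, 0)]


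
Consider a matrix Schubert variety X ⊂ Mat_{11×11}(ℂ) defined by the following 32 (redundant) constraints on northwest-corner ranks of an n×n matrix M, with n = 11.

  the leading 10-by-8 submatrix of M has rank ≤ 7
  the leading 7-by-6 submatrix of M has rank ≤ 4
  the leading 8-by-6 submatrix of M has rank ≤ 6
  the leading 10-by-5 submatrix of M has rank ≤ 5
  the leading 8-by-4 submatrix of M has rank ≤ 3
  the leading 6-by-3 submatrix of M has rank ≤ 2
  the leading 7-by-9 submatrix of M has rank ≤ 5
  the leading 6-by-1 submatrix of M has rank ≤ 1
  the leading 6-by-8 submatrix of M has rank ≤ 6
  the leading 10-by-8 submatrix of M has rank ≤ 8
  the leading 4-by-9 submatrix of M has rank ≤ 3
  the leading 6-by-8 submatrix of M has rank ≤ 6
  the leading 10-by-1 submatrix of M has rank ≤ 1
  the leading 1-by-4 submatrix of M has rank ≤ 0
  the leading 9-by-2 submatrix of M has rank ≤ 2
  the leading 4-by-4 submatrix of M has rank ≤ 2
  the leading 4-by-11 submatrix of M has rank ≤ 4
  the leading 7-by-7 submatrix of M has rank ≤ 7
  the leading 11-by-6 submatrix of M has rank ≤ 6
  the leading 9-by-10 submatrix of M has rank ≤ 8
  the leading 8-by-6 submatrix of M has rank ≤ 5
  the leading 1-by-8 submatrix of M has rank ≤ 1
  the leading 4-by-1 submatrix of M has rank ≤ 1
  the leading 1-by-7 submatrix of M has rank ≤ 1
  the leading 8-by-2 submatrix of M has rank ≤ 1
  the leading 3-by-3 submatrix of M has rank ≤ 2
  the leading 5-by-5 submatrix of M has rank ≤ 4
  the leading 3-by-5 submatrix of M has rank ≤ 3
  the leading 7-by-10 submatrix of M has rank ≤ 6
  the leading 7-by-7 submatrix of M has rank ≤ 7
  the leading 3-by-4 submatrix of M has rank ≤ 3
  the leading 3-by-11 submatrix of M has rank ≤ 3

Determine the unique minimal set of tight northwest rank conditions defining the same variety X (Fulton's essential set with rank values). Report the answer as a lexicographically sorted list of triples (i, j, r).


Reconstructing r_w from the 32 given conditions:

  row 1: 0, 0, 0, 0, 1, 1, 1, 1, 1, 1, 1
  row 2: 1, 1, 1, 1, 2, 2, 2, 2, 2, 2, 2
  row 3: 1, 1, 2, 2, 3, 3, 3, 3, 3, 3, 3
  row 4: 1, 1, 2, 2, 3, 3, 3, 3, 3, 4, 4
  row 5: 1, 1, 2, 3, 4, 4, 4, 4, 4, 5, 5
  row 6: 1, 1, 2, 3, 4, 4, 5, 5, 5, 6, 6
  row 7: 1, 1, 2, 3, 4, 4, 5, 5, 5, 6, 7
  row 8: 1, 1, 2, 3, 4, 5, 6, 6, 6, 7, 8
  row 9: 1, 2, 3, 4, 5, 6, 7, 7, 7, 8, 9
  row 10: 1, 2, 3, 4, 5, 6, 7, 7, 8, 9, 10
  row 11: 1, 2, 3, 4, 5, 6, 7, 8, 9, 10, 11

hence w(1..11) = (5, 1, 3, 10, 4, 7, 11, 6, 2, 9, 8).

|D(w)|=20, |Ess(w)|=7:

[(1, 4, 0), (4, 4, 2), (4, 9, 3), (7, 6, 4), (7, 9, 5), (8, 2, 1), (10, 8, 7)]


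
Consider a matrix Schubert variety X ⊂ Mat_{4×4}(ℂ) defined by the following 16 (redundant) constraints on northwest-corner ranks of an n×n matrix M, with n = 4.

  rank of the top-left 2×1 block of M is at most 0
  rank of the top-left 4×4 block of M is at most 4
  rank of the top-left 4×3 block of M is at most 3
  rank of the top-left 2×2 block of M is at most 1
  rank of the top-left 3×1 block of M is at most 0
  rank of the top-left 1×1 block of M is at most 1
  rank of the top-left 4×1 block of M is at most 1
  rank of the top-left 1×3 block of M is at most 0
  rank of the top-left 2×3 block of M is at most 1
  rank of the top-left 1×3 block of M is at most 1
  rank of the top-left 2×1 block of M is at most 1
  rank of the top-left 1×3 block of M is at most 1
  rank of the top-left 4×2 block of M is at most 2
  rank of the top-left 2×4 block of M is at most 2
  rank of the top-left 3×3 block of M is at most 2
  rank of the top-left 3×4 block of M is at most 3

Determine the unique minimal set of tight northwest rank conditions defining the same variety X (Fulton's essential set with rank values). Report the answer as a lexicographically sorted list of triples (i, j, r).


Computing R[i][j] = min implied NW-rank bound (n=4, 16 conditions):

  R[1]: 0, 0, 0, 1
  R[2]: 0, 1, 1, 2
  R[3]: 0, 1, 2, 3
  R[4]: 1, 2, 3, 4

the unique w with this rank table is (4, 2, 3, 1).

Rothe diagram D(w) (5 cells), 2 SE-corners (essential conditions):

[(1, 3, 0), (3, 1, 0)]


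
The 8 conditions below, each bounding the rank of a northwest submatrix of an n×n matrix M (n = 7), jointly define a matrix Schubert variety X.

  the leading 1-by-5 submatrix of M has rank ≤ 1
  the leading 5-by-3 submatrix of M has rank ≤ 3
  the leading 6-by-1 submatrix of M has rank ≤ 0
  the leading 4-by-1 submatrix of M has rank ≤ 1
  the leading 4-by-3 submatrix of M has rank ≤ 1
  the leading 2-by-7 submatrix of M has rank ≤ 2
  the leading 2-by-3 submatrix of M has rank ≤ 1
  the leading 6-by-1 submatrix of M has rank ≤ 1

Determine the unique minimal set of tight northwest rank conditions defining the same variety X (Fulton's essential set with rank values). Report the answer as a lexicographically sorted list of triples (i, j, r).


Reconstructing r_w from the 8 given conditions:

  R[1]: 0 | 1 | 1 | 1 | 1 | 1 | 1
  R[2]: 0 | 1 | 1 | 2 | 2 | 2 | 2
  R[3]: 0 | 1 | 1 | 2 | 3 | 3 | 3
  R[4]: 0 | 1 | 1 | 2 | 3 | 4 | 4
  R[5]: 0 | 1 | 2 | 3 | 4 | 5 | 5
  R[6]: 0 | 1 | 2 | 3 | 4 | 5 | 6
  R[7]: 1 | 2 | 3 | 4 | 5 | 6 | 7

giving w = (2, 4, 5, 6, 3, 7, 1) via Δ²R.

Fulton essential set (2 of the 9 Rothe cells):

[(4, 3, 1), (6, 1, 0)]


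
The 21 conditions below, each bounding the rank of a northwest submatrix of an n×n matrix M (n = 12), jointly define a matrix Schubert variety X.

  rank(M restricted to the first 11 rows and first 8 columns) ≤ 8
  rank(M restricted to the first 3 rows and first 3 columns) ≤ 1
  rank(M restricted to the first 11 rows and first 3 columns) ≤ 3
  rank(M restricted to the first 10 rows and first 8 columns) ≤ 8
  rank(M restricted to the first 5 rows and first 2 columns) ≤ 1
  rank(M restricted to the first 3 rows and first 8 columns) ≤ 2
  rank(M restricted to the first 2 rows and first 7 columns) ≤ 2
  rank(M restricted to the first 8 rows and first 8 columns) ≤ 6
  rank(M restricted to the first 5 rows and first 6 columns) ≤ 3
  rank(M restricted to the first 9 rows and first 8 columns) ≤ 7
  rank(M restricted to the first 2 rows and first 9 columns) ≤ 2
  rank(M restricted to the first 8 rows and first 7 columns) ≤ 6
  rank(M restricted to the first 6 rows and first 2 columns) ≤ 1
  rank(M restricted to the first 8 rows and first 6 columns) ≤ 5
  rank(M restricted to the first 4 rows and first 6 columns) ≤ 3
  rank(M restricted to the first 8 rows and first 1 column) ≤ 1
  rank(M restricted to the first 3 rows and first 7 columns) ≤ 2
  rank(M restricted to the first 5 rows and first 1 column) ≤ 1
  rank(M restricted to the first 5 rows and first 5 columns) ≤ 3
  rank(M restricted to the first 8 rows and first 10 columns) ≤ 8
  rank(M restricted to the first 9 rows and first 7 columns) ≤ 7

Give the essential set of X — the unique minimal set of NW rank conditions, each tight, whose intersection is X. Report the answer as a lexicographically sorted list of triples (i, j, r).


Computing R[i][j] = min implied NW-rank bound (n=12, 21 conditions):

  R[1]: 1 1 1 1 1 1 1 1 1 1 1 1
  R[2]: 1 1 1 2 2 2 2 2 2 2 2 2
  R[3]: 1 1 1 2 2 2 2 2 3 3 3 3
  R[4]: 1 1 2 3 3 3 3 3 4 4 4 4
  R[5]: 1 1 2 3 3 3 4 4 5 5 5 5
  R[6]: 1 1 2 3 4 4 5 5 6 6 6 6
  R[7]: 1 2 3 4 5 5 6 6 7 7 7 7
  R[8]: 1 2 3 4 5 5 6 6 7 8 8 8
  R[9]: 1 2 3 4 5 6 7 7 8 9 9 9
  R[10]: 1 2 3 4 5 6 7 8 9 10 10 10
  R[11]: 1 2 3 4 5 6 7 8 9 10 11 11
  R[12]: 1 2 3 4 5 6 7 8 9 10 11 12

hence w(1..12) = (1, 4, 9, 3, 7, 5, 2, 10, 6, 8, 11, 12).

ℓ(w)=15; the 6 essential cells (i,j,r):

[(3, 3, 1), (3, 8, 2), (5, 6, 3), (6, 2, 1), (8, 6, 5), (8, 8, 6)]


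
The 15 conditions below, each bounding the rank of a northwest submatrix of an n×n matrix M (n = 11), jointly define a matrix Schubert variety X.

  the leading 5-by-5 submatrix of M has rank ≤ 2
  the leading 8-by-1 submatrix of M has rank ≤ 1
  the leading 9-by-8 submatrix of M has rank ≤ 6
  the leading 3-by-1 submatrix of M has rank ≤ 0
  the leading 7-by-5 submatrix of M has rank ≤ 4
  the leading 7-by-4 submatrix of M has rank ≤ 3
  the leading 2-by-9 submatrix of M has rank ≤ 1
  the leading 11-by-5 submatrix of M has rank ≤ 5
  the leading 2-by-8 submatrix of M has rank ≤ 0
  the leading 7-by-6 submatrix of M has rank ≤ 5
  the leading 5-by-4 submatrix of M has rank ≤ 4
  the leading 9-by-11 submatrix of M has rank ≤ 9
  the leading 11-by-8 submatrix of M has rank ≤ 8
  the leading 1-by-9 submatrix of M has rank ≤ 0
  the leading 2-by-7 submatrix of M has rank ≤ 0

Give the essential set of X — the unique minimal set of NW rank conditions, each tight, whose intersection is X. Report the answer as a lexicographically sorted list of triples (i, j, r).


Reconstructing r_w from the 15 given conditions:

  i=1: 0 0 0 0 0 0 0 0 0 1 1
  i=2: 0 0 0 0 0 0 0 0 1 2 2
  i=3: 0 1 1 1 1 1 1 1 2 3 3
  i=4: 1 2 2 2 2 2 2 2 3 4 4
  i=5: 1 2 2 2 2 3 3 3 4 5 5
  i=6: 1 2 3 3 3 4 4 4 5 6 6
  i=7: 1 2 3 3 4 5 5 5 6 7 7
  i=8: 1 2 3 4 5 6 6 6 7 8 8
  i=9: 1 2 3 4 5 6 6 6 7 8 9
  i=10: 1 2 3 4 5 6 7 7 8 9 10
  i=11: 1 2 3 4 5 6 7 8 9 10 11

hence w(1..11) = (10, 9, 2, 1, 6, 3, 5, 4, 11, 7, 8).

Fulton essential set (6 of the 24 Rothe cells):

[(1, 9, 0), (2, 8, 0), (3, 1, 0), (5, 5, 2), (7, 4, 3), (9, 8, 6)]


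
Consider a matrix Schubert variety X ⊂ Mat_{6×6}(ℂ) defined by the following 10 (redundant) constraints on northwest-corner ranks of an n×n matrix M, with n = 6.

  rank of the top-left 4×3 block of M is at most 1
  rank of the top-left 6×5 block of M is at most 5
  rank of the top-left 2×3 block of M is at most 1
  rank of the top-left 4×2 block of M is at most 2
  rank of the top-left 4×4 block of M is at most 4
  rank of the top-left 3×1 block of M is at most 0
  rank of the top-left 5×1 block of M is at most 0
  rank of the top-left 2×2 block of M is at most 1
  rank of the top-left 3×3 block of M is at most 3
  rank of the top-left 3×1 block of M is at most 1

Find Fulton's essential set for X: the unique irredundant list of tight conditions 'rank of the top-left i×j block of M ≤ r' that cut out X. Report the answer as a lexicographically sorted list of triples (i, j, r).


The tightest implied rank at each (i,j), from the 10 conditions:

  0 1 1 1 1 1
  0 1 1 2 2 2
  0 1 1 2 3 3
  0 1 1 2 3 4
  0 1 2 3 4 5
  1 2 3 4 5 6

giving w = (2, 4, 5, 6, 3, 1) via Δ²R.

Rothe diagram D(w) (8 cells), 2 SE-corners (essential conditions):

[(4, 3, 1), (5, 1, 0)]


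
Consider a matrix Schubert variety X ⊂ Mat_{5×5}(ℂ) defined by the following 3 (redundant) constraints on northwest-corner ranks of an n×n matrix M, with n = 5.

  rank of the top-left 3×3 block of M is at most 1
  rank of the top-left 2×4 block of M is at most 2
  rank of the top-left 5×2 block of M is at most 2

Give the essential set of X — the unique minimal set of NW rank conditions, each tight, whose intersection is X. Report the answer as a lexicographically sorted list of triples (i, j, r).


The tightest implied rank at each (i,j), from the 3 conditions:

  1 | 1 | 1 | 1 | 1
  1 | 1 | 1 | 2 | 2
  1 | 1 | 1 | 2 | 3
  1 | 2 | 2 | 3 | 4
  1 | 2 | 3 | 4 | 5

giving w = (1, 4, 5, 2, 3) via Δ²R.

ℓ(w)=4; the 1 essential cell (i,j,r):

[(3, 3, 1)]


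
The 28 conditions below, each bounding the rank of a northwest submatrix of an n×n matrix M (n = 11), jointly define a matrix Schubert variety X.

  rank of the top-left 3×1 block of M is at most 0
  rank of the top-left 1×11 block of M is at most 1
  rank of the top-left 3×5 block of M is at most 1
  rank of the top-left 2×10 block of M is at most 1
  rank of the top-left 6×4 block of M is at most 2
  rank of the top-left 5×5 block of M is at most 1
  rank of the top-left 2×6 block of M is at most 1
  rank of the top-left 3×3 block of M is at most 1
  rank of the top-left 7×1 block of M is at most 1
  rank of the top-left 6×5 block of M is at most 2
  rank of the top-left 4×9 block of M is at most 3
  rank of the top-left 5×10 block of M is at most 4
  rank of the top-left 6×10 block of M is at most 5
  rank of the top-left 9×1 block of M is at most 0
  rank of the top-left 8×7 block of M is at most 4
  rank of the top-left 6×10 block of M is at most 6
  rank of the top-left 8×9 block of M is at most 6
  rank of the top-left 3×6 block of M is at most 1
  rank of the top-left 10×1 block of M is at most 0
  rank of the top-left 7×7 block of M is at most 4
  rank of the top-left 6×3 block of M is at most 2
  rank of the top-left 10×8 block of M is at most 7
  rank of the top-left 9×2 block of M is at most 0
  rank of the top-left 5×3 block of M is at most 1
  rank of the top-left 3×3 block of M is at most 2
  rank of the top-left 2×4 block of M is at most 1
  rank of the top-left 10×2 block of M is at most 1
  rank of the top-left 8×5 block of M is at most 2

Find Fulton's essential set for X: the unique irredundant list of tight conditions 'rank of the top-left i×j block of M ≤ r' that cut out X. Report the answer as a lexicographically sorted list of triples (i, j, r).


Rank table r_w(11×11) implied by the 28 constraints:

  row 1: 0, 0, 1, 1, 1, 1, 1, 1, 1, 1, 1
  row 2: 0, 0, 1, 1, 1, 1, 1, 1, 1, 1, 2
  row 3: 0, 0, 1, 1, 1, 1, 2, 2, 2, 2, 3
  row 4: 0, 0, 1, 1, 1, 2, 3, 3, 3, 3, 4
  row 5: 0, 0, 1, 1, 1, 2, 3, 4, 4, 4, 5
  row 6: 0, 0, 1, 2, 2, 3, 4, 5, 5, 5, 6
  row 7: 0, 0, 1, 2, 2, 3, 4, 5, 6, 6, 7
  row 8: 0, 0, 1, 2, 2, 3, 4, 5, 6, 7, 8
  row 9: 0, 0, 1, 2, 3, 4, 5, 6, 7, 8, 9
  row 10: 0, 1, 2, 3, 4, 5, 6, 7, 8, 9, 10
  row 11: 1, 2, 3, 4, 5, 6, 7, 8, 9, 10, 11

the unique w with this rank table is (3, 11, 7, 6, 8, 4, 9, 10, 5, 2, 1).

6 SE-corners of the 35-cell Rothe diagram give Ess(w):

[(2, 10, 1), (3, 6, 1), (5, 5, 1), (8, 5, 2), (9, 2, 0), (10, 1, 0)]


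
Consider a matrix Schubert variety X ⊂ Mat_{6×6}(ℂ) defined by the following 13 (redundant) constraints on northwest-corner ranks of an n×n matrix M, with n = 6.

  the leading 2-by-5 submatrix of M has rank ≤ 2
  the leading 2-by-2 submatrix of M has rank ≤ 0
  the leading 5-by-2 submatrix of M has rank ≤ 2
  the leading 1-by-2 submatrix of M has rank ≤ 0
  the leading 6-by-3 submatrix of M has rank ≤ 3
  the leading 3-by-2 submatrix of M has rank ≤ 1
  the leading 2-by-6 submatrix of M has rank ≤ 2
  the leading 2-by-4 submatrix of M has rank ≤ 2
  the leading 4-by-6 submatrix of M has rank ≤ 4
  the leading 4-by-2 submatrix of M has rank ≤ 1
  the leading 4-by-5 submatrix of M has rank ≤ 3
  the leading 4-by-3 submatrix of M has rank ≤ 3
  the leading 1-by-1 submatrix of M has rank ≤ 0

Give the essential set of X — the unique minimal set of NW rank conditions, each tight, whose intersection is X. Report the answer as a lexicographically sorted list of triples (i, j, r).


Reconstructing r_w from the 13 given conditions:

  0 0 1 1 1 1
  0 0 1 2 2 2
  1 1 2 3 3 3
  1 1 2 3 3 4
  1 2 3 4 4 5
  1 2 3 4 5 6

so w = (3, 4, 1, 6, 2, 5).

Rothe diagram D(w) (6 cells), 3 SE-corners (essential conditions):

[(2, 2, 0), (4, 2, 1), (4, 5, 3)]


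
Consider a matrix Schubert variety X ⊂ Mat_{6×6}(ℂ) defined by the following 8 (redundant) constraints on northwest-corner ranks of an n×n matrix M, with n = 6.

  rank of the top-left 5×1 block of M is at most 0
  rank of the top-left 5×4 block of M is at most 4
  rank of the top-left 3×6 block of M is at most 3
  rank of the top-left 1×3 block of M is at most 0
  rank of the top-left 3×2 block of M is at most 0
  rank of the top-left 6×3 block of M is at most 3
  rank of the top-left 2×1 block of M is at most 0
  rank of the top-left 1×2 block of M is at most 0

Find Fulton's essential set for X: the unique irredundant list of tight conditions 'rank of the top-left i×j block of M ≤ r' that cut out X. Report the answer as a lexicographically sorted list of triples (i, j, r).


Rank table r_w(6×6) implied by the 8 constraints:

  i=1: 0, 0, 0, 1, 1, 1
  i=2: 0, 0, 1, 2, 2, 2
  i=3: 0, 0, 1, 2, 3, 3
  i=4: 0, 1, 2, 3, 4, 4
  i=5: 0, 1, 2, 3, 4, 5
  i=6: 1, 2, 3, 4, 5, 6

second differences of R give the permutation w = (4, 3, 5, 2, 6, 1).

ℓ(w)=9; the 3 essential cells (i,j,r):

[(1, 3, 0), (3, 2, 0), (5, 1, 0)]


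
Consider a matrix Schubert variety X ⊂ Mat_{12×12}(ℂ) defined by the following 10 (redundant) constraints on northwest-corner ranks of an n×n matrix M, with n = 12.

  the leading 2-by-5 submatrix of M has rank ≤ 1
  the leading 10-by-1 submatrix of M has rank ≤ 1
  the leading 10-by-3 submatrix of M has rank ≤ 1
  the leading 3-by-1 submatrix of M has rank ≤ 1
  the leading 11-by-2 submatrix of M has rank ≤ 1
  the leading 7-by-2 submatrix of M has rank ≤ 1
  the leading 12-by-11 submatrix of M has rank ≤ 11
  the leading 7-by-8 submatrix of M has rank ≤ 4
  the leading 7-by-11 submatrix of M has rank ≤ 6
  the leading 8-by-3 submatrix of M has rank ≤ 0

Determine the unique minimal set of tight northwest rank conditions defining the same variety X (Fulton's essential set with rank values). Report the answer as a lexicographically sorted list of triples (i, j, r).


Computing R[i][j] = min implied NW-rank bound (n=12, 10 conditions):

  R[1]: 0 | 0 | 0 | 1 | 1 | 1 | 1 | 1 | 1 | 1 | 1 | 1
  R[2]: 0 | 0 | 0 | 1 | 1 | 2 | 2 | 2 | 2 | 2 | 2 | 2
  R[3]: 0 | 0 | 0 | 1 | 2 | 3 | 3 | 3 | 3 | 3 | 3 | 3
  R[4]: 0 | 0 | 0 | 1 | 2 | 3 | 4 | 4 | 4 | 4 | 4 | 4
  R[5]: 0 | 0 | 0 | 1 | 2 | 3 | 4 | 4 | 5 | 5 | 5 | 5
  R[6]: 0 | 0 | 0 | 1 | 2 | 3 | 4 | 4 | 5 | 6 | 6 | 6
  R[7]: 0 | 0 | 0 | 1 | 2 | 3 | 4 | 4 | 5 | 6 | 6 | 7
  R[8]: 0 | 0 | 0 | 1 | 2 | 3 | 4 | 5 | 6 | 7 | 7 | 8
  R[9]: 1 | 1 | 1 | 2 | 3 | 4 | 5 | 6 | 7 | 8 | 8 | 9
  R[10]: 1 | 1 | 1 | 2 | 3 | 4 | 5 | 6 | 7 | 8 | 9 | 10
  R[11]: 1 | 1 | 2 | 3 | 4 | 5 | 6 | 7 | 8 | 9 | 10 | 11
  R[12]: 1 | 2 | 3 | 4 | 5 | 6 | 7 | 8 | 9 | 10 | 11 | 12

reading off 1-entries of Δ²R: w = (4, 6, 5, 7, 9, 10, 12, 8, 1, 11, 3, 2).

Fulton essential set (6 of the 32 Rothe cells):

[(2, 5, 1), (7, 8, 4), (7, 11, 6), (8, 3, 0), (10, 3, 1), (11, 2, 1)]


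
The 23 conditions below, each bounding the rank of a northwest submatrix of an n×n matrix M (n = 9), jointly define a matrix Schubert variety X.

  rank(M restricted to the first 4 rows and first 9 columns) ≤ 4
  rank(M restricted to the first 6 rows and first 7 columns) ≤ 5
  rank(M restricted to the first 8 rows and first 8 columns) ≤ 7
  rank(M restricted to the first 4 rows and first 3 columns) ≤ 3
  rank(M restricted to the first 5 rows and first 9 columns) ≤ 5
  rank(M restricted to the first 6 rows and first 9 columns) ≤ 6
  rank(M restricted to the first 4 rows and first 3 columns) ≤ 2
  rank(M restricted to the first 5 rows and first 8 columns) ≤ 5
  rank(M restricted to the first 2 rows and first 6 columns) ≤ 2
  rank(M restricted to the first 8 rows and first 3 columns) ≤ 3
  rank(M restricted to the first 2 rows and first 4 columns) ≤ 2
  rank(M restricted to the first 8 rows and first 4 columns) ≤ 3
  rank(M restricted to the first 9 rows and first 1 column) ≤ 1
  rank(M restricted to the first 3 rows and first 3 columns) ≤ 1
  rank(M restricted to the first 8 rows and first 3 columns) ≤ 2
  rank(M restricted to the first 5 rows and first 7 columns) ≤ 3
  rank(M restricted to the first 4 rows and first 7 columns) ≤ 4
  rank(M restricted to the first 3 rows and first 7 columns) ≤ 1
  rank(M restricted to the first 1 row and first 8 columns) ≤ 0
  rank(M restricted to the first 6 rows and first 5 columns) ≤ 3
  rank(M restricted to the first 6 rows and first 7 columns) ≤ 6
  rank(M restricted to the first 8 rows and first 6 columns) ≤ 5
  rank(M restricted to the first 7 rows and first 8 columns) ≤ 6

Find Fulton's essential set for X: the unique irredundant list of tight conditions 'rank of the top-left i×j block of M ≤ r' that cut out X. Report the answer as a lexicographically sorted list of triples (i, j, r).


Propagating the 23 rank bounds to every northwest block:

  i=1: 0 0 0 0 0 0 0 0 1
  i=2: 1 1 1 1 1 1 1 1 2
  i=3: 1 1 1 1 1 1 1 2 3
  i=4: 1 2 2 2 2 2 2 3 4
  i=5: 1 2 2 3 3 3 3 4 5
  i=6: 1 2 2 3 3 4 4 5 6
  i=7: 1 2 2 3 4 5 5 6 7
  i=8: 1 2 2 3 4 5 6 7 8
  i=9: 1 2 3 4 5 6 7 8 9

so w = (9, 1, 8, 2, 4, 6, 5, 7, 3).

Rothe diagram D(w) (19 cells), 4 SE-corners (essential conditions):

[(1, 8, 0), (3, 7, 1), (6, 5, 3), (8, 3, 2)]


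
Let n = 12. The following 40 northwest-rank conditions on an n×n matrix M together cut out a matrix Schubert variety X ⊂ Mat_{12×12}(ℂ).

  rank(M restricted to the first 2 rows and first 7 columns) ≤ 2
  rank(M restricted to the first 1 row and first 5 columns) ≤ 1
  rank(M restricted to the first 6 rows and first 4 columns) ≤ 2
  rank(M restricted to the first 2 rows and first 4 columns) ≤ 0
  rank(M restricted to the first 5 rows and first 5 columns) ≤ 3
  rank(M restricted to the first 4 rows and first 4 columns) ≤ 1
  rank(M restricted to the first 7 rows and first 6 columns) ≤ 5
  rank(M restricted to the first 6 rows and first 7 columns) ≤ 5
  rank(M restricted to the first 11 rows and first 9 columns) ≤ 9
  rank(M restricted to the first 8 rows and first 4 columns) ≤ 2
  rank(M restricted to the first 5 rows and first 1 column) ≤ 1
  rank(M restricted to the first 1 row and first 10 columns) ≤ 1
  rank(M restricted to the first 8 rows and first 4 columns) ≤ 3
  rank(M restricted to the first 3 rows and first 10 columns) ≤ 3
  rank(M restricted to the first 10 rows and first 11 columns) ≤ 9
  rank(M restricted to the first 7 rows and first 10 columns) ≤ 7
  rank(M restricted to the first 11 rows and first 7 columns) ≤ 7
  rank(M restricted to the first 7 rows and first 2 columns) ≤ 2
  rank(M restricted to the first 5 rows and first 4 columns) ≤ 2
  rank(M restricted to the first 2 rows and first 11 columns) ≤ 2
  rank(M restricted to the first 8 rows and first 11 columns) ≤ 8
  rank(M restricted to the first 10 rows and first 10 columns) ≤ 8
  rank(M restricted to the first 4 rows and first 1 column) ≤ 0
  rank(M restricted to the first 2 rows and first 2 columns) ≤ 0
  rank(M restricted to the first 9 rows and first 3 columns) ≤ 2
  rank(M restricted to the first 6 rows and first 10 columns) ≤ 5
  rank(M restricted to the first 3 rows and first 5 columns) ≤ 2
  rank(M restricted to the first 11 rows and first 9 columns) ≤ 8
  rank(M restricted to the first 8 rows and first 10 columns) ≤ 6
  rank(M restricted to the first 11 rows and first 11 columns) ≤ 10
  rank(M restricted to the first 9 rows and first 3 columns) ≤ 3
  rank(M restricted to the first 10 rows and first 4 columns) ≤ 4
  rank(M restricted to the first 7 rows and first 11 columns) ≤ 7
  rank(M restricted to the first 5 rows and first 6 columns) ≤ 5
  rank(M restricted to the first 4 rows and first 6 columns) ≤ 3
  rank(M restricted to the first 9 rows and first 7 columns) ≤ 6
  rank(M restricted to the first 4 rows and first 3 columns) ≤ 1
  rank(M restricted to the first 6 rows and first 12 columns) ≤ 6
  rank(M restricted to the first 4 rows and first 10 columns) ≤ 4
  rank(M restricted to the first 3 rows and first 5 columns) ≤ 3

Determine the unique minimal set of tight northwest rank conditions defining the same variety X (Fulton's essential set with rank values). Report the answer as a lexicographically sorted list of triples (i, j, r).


Recovering R(i,j) via the rank-extension bound from the 40 conditions:

  R[1]: 0  0  0  0  1  1  1  1  1  1  1  1
  R[2]: 0  0  0  0  1  2  2  2  2  2  2  2
  R[3]: 0  1  1  1  2  3  3  3  3  3  3  3
  R[4]: 0  1  1  1  2  3  4  4  4  4  4  4
  R[5]: 1  2  2  2  3  4  5  5  5  5  5  5
  R[6]: 1  2  2  2  3  4  5  5  5  5  6  6
  R[7]: 1  2  2  2  3  4  5  6  6  6  7  7
  R[8]: 1  2  2  2  3  4  5  6  6  6  7  8
  R[9]: 1  2  2  3  4  5  6  7  7  7  8  9
  R[10]: 1  2  3  4  5  6  7  8  8  8  9  10
  R[11]: 1  2  3  4  5  6  7  8  8  9  10  11
  R[12]: 1  2  3  4  5  6  7  8  9  10  11  12

hence w(1..12) = (5, 6, 2, 7, 1, 11, 8, 12, 4, 3, 10, 9).

D(w) has 25 cells with 8 SE-corners; essential set:

[(2, 4, 0), (4, 1, 0), (4, 4, 1), (6, 10, 5), (8, 4, 2), (8, 10, 6), (9, 3, 2), (11, 9, 8)]


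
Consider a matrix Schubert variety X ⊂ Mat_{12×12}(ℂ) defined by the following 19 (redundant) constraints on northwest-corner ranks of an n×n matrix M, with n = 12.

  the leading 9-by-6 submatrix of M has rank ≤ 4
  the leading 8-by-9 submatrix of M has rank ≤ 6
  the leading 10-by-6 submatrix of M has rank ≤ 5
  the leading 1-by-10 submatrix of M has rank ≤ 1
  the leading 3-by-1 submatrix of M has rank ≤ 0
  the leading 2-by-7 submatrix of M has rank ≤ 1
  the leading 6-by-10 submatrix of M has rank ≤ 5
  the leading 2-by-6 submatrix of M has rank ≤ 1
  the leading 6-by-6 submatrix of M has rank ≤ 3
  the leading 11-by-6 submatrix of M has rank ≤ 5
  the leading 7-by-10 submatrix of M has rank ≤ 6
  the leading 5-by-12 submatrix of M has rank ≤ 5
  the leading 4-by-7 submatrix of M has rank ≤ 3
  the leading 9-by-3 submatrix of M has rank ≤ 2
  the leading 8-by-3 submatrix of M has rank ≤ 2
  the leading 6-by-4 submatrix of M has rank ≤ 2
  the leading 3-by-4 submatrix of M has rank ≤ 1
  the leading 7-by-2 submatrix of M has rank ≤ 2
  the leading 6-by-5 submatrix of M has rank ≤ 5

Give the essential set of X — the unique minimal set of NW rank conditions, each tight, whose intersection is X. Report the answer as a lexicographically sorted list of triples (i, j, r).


Computing R[i][j] = min implied NW-rank bound (n=12, 19 conditions):

  0  1  1  1  1  1  1  1  1  1  1  1
  0  1  1  1  1  1  1  2  2  2  2  2
  0  1  1  1  2  2  2  3  3  3  3  3
  1  2  2  2  3  3  3  4  4  4  4  4
  1  2  2  2  3  3  4  5  5  5  5  5
  1  2  2  2  3  3  4  5  5  5  6  6
  1  2  2  3  4  4  5  6  6  6  7  7
  1  2  2  3  4  4  5  6  6  7  8  8
  1  2  2  3  4  4  5  6  7  8  9  9
  1  2  3  4  5  5  6  7  8  9  10  10
  1  2  3  4  5  5  6  7  8  9  10  11
  1  2  3  4  5  6  7  8  9  10  11  12

hence w(1..12) = (2, 8, 5, 1, 7, 11, 4, 10, 9, 3, 12, 6).

10 SE-corners of the 25-cell Rothe diagram give Ess(w):

[(2, 7, 1), (3, 1, 0), (3, 4, 1), (6, 4, 2), (6, 6, 3), (6, 10, 5), (8, 9, 6), (9, 3, 2), (9, 6, 4), (11, 6, 5)]


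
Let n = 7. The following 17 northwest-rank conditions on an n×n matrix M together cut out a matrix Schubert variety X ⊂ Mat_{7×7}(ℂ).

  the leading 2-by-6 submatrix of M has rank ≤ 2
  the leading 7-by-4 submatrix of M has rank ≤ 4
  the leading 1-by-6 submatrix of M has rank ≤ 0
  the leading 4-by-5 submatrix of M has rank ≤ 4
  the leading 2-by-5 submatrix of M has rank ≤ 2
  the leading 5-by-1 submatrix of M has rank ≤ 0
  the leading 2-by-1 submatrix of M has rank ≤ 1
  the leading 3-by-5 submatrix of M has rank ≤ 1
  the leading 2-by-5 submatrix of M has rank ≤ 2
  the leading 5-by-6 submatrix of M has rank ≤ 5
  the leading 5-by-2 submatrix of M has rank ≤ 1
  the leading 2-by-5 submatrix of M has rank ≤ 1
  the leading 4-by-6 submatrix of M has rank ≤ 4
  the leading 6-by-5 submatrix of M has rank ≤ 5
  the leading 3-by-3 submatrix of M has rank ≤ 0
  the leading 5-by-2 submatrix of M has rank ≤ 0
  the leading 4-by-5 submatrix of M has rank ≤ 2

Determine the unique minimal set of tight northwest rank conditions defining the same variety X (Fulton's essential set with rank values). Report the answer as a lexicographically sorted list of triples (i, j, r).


The tightest implied rank at each (i,j), from the 17 conditions:

  row 1: 0  0  0  0  0  0  1
  row 2: 0  0  0  1  1  1  2
  row 3: 0  0  0  1  1  2  3
  row 4: 0  0  1  2  2  3  4
  row 5: 0  0  1  2  3  4  5
  row 6: 1  1  2  3  4  5  6
  row 7: 1  2  3  4  5  6  7

giving w = (7, 4, 6, 3, 5, 1, 2) via Δ²R.

Fulton essential set (4 of the 17 Rothe cells):

[(1, 6, 0), (3, 3, 0), (3, 5, 1), (5, 2, 0)]


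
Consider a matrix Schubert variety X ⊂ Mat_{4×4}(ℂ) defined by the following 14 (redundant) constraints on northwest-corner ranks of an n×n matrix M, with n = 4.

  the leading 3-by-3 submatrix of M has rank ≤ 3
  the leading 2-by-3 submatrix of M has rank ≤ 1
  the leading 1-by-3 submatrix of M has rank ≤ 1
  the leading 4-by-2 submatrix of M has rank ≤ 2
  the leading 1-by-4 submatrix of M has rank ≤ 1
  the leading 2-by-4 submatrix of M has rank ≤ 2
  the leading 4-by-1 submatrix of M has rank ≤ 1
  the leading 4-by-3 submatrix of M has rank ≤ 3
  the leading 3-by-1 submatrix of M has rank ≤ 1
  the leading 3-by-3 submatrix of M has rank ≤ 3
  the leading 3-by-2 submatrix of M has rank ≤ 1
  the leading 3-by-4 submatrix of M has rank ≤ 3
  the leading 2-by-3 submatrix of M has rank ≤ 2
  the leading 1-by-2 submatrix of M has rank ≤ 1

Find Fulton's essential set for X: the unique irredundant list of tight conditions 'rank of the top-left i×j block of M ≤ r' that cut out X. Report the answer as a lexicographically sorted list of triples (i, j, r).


Reconstructing r_w from the 14 given conditions:

  i=1: 1, 1, 1, 1
  i=2: 1, 1, 1, 2
  i=3: 1, 1, 2, 3
  i=4: 1, 2, 3, 4

second differences of R give the permutation w = (1, 4, 3, 2).

ℓ(w)=3; the 2 essential cells (i,j,r):

[(2, 3, 1), (3, 2, 1)]


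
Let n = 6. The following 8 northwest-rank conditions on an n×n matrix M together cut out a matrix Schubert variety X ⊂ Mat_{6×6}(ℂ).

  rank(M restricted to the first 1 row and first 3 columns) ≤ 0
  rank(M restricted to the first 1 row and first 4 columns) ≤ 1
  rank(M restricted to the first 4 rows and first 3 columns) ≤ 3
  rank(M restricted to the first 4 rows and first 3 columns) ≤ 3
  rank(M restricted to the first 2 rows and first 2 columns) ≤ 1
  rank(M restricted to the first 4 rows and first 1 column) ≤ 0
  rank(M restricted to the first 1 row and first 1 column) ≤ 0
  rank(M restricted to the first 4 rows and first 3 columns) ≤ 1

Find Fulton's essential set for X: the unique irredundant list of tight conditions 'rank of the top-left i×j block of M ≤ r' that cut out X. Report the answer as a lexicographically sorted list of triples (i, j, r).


Reconstructing r_w from the 8 given conditions:

  row 1: 0 | 0 | 0 | 1 | 1 | 1
  row 2: 0 | 1 | 1 | 2 | 2 | 2
  row 3: 0 | 1 | 1 | 2 | 3 | 3
  row 4: 0 | 1 | 1 | 2 | 3 | 4
  row 5: 1 | 2 | 2 | 3 | 4 | 5
  row 6: 1 | 2 | 3 | 4 | 5 | 6

the unique w with this rank table is (4, 2, 5, 6, 1, 3).

ℓ(w)=8; the 3 essential cells (i,j,r):

[(1, 3, 0), (4, 1, 0), (4, 3, 1)]


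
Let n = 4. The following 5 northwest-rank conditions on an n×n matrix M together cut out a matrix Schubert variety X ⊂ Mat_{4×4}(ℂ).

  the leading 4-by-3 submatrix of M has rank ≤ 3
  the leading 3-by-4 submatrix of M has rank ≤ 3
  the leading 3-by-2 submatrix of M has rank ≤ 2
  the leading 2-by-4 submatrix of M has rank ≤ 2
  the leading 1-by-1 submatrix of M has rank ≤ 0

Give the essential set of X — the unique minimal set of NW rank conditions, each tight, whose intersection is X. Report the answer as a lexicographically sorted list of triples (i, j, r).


The tightest implied rank at each (i,j), from the 5 conditions:

  R[1]: 0  1  1  1
  R[2]: 1  2  2  2
  R[3]: 1  2  3  3
  R[4]: 1  2  3  4

reading off 1-entries of Δ²R: w = (2, 1, 3, 4).

|D(w)|=1, |Ess(w)|=1:

[(1, 1, 0)]
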